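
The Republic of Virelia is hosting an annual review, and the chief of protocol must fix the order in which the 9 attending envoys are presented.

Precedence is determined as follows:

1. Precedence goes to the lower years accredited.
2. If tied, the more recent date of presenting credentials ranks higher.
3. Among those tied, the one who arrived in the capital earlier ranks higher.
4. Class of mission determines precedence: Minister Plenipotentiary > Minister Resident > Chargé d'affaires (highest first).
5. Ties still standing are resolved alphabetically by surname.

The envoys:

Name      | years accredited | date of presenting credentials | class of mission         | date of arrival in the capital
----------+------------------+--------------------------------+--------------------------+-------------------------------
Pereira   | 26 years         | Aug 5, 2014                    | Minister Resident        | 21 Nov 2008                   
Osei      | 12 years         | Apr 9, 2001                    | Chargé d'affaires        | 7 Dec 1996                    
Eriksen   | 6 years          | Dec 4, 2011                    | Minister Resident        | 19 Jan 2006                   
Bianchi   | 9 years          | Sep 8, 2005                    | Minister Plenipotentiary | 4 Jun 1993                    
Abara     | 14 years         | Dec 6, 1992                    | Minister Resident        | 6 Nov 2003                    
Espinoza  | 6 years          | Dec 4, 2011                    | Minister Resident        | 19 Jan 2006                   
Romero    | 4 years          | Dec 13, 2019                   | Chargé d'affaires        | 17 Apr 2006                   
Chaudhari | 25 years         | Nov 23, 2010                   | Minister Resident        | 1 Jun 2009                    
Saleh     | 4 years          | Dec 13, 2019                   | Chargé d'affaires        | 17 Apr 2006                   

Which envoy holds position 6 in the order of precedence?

Osei

By years accredited (lower first): Romero and Saleh (both 4 years); then Eriksen and Espinoza (both 6 years); then Bianchi (9 years); then Osei (12 years); then Abara (14 years); then Chaudhari (25 years); then Pereira (26 years).
Romero and Saleh both have date of presenting credentials Dec 13, 2019, so the next rule applies.
Romero and Saleh both have date of arrival in the capital 17 Apr 2006, so the next rule applies.
Romero and Saleh are each Chargé d'affaires, so the next rule applies.
Among Romero and Saleh, alphabetically by surname: Romero before Saleh.
Eriksen and Espinoza both have date of presenting credentials Dec 4, 2011, so the next rule applies.
Eriksen and Espinoza both have date of arrival in the capital 19 Jan 2006, so the next rule applies.
Eriksen and Espinoza are each Minister Resident, so the next rule applies.
Among Eriksen and Espinoza, alphabetically by surname: Eriksen before Espinoza.
Order: Romero, Saleh, Eriksen, Espinoza, Bianchi, Osei, Abara, Chaudhari, Pereira.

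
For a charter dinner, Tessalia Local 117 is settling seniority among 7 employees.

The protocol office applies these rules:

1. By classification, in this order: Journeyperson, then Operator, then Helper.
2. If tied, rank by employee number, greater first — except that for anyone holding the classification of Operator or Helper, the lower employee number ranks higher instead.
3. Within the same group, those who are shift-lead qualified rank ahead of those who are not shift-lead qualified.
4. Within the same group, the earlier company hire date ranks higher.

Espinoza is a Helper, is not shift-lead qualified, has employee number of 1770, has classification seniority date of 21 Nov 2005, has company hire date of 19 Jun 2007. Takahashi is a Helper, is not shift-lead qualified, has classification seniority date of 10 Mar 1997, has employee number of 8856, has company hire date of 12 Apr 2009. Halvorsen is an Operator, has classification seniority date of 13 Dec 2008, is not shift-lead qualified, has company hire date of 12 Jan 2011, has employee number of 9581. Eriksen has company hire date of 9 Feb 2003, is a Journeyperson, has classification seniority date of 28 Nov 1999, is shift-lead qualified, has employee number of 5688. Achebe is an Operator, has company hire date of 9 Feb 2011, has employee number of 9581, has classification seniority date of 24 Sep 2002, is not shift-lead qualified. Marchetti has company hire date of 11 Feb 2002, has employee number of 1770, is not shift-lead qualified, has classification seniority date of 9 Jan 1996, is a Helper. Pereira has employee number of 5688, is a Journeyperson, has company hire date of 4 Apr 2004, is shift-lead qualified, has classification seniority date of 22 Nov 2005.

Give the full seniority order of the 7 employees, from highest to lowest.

By classification: Eriksen and Pereira (Journeyperson); then Halvorsen and Achebe (Operator); then Marchetti, Espinoza and Takahashi (Helper).
Eriksen and Pereira both have employee number 5688, so the next rule applies.
Eriksen and Pereira are each shift-lead qualified, so the next rule applies.
Among Eriksen and Pereira, by company hire date (earlier first): Eriksen (9 Feb 2003) before Pereira (4 Apr 2004).
Halvorsen and Achebe both have employee number 9581, so the next rule applies.
Halvorsen and Achebe are each not shift-lead qualified, so the next rule applies.
Among Halvorsen and Achebe, by company hire date (earlier first): Halvorsen (12 Jan 2011) before Achebe (9 Feb 2011).
Among Marchetti, Espinoza and Takahashi, by employee number (lower first) (reversed rule for this group): Marchetti and Espinoza (1770) before Takahashi (8856).
Marchetti and Espinoza are each not shift-lead qualified, so the next rule applies.
Among Marchetti and Espinoza, by company hire date (earlier first): Marchetti (11 Feb 2002) before Espinoza (19 Jun 2007).
Full order: Eriksen, Pereira, Halvorsen, Achebe, Marchetti, Espinoza, Takahashi.

Eriksen, Pereira, Halvorsen, Achebe, Marchetti, Espinoza, Takahashi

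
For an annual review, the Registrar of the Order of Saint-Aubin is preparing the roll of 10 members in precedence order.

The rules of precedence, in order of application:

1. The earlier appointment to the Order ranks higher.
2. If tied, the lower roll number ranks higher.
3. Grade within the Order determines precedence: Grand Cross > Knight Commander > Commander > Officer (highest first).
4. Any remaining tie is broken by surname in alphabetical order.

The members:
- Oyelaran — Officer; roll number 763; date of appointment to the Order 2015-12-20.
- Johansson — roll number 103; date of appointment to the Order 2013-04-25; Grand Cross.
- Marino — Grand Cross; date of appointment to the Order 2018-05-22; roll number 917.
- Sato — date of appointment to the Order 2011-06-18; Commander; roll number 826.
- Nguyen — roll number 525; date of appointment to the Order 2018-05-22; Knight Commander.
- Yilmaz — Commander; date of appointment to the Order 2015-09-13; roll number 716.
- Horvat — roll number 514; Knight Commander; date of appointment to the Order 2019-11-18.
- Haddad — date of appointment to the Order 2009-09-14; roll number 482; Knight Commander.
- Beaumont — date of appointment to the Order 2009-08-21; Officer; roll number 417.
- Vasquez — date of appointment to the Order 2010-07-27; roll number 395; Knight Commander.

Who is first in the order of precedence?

Beaumont

By date of appointment to the Order (earlier first): Beaumont (2009-08-21); then Haddad (2009-09-14); then Vasquez (2010-07-27); then Sato (2011-06-18); then Johansson (2013-04-25); then Yilmaz (2015-09-13); then Oyelaran (2015-12-20); then Nguyen and Marino (both 2018-05-22); then Horvat (2019-11-18).
Among Nguyen and Marino, by roll number (lower first): Nguyen (525) before Marino (917).
Order: Beaumont, Haddad, Vasquez, Sato, Johansson, Yilmaz, Oyelaran, Nguyen, Marino, Horvat.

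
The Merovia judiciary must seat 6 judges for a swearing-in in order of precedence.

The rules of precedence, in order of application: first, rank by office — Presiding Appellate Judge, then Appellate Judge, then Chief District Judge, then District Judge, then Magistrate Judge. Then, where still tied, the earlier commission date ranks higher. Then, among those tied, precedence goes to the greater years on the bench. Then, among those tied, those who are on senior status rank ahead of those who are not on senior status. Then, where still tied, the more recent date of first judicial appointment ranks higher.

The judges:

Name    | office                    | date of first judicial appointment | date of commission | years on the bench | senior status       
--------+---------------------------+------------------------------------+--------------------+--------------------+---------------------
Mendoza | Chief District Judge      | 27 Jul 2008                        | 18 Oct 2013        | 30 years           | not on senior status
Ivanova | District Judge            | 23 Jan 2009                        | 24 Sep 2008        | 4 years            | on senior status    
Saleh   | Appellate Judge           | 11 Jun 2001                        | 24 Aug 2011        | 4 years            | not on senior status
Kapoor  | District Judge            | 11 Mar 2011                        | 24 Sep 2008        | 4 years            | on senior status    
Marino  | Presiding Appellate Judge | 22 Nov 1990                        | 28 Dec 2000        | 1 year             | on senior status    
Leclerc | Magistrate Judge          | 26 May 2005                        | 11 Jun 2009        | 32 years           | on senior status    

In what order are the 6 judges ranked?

Marino, Saleh, Mendoza, Kapoor, Ivanova, Leclerc

By office: Marino (Presiding Appellate Judge); then Saleh (Appellate Judge); then Mendoza (Chief District Judge); then Kapoor and Ivanova (District Judge); then Leclerc (Magistrate Judge).
Kapoor and Ivanova both have date of commission 24 Sep 2008, so the next rule applies.
Kapoor and Ivanova both have years on the bench 4 years, so the next rule applies.
Kapoor and Ivanova are each on senior status, so the next rule applies.
Among Kapoor and Ivanova, by date of first judicial appointment (later first): Kapoor (11 Mar 2011) before Ivanova (23 Jan 2009).
Full order: Marino, Saleh, Mendoza, Kapoor, Ivanova, Leclerc.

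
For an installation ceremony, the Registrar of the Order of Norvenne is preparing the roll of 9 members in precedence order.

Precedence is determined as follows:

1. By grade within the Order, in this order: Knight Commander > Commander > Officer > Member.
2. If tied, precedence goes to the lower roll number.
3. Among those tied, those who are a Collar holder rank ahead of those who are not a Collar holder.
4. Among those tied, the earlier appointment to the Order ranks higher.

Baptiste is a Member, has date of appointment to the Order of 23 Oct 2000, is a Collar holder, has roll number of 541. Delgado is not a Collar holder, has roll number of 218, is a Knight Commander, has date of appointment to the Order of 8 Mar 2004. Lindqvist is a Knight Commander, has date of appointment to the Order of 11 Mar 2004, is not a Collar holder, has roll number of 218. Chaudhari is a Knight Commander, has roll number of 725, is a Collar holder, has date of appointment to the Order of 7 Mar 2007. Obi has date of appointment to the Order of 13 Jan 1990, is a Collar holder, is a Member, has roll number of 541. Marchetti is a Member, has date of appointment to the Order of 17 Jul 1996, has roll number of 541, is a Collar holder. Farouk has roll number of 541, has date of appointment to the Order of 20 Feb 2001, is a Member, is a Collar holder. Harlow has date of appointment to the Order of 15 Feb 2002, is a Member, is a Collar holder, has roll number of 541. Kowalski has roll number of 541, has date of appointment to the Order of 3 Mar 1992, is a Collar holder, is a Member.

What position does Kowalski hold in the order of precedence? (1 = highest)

By grade within the Order: Delgado, Lindqvist and Chaudhari (Knight Commander); then Obi, Kowalski, Marchetti, Baptiste, Farouk and Harlow (Member).
Among Delgado, Lindqvist and Chaudhari, by roll number (lower first): Delgado and Lindqvist (218) before Chaudhari (725).
Delgado and Lindqvist are each not a Collar holder, so the next rule applies.
Among Delgado and Lindqvist, by date of appointment to the Order (earlier first): Delgado (8 Mar 2004) before Lindqvist (11 Mar 2004).
Obi, Kowalski, Marchetti, Baptiste, Farouk and Harlow all have roll number 541, so the next rule applies.
Obi, Kowalski, Marchetti, Baptiste, Farouk and Harlow are each a Collar holder, so the next rule applies.
Among Obi, Kowalski, Marchetti, Baptiste, Farouk and Harlow, by date of appointment to the Order (earlier first): Obi (13 Jan 1990) before Kowalski (3 Mar 1992) before Marchetti (17 Jul 1996) before Baptiste (23 Oct 2000) before Farouk (20 Feb 2001) before Harlow (15 Feb 2002).
Order: Delgado, Lindqvist, Chaudhari, Obi, Kowalski, Marchetti, Baptiste, Farouk, Harlow. So position 5.

5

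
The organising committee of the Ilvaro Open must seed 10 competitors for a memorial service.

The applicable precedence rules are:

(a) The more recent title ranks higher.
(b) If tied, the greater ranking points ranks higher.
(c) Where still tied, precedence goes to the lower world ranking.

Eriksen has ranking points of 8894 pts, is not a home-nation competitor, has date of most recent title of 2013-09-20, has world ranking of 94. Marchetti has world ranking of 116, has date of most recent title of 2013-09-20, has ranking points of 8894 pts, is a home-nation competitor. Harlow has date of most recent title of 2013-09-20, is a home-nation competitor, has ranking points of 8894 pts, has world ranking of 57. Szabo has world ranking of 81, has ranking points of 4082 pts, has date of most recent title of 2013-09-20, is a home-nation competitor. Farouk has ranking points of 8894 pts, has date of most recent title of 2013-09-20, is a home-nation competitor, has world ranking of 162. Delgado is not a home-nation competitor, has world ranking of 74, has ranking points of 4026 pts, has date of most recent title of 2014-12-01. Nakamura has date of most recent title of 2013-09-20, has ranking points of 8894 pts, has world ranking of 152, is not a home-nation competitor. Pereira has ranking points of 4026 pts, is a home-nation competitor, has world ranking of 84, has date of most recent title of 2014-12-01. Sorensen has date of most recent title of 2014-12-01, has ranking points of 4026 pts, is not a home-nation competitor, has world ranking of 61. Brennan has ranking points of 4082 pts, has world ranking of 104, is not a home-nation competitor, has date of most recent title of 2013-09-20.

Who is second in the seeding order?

By date of most recent title (later first): Sorensen, Delgado and Pereira (each 2014-12-01); then Harlow, Eriksen, Marchetti, Nakamura, Farouk, Szabo and Brennan (each 2013-09-20).
Sorensen, Delgado and Pereira all have ranking points 4026 pts, so the next rule applies.
Among Sorensen, Delgado and Pereira, by world ranking (lower first): Sorensen (61) before Delgado (74) before Pereira (84).
Among Harlow, Eriksen, Marchetti, Nakamura, Farouk, Szabo and Brennan, by ranking points (higher first): Harlow, Eriksen, Marchetti, Nakamura and Farouk (8894 pts) before Szabo and Brennan (4082 pts).
Among Harlow, Eriksen, Marchetti, Nakamura and Farouk, by world ranking (lower first): Harlow (57) before Eriksen (94) before Marchetti (116) before Nakamura (152) before Farouk (162).
Among Szabo and Brennan, by world ranking (lower first): Szabo (81) before Brennan (104).
Order: Sorensen, Delgado, Pereira, Harlow, Eriksen, Marchetti, Nakamura, Farouk, Szabo, Brennan.

Delgado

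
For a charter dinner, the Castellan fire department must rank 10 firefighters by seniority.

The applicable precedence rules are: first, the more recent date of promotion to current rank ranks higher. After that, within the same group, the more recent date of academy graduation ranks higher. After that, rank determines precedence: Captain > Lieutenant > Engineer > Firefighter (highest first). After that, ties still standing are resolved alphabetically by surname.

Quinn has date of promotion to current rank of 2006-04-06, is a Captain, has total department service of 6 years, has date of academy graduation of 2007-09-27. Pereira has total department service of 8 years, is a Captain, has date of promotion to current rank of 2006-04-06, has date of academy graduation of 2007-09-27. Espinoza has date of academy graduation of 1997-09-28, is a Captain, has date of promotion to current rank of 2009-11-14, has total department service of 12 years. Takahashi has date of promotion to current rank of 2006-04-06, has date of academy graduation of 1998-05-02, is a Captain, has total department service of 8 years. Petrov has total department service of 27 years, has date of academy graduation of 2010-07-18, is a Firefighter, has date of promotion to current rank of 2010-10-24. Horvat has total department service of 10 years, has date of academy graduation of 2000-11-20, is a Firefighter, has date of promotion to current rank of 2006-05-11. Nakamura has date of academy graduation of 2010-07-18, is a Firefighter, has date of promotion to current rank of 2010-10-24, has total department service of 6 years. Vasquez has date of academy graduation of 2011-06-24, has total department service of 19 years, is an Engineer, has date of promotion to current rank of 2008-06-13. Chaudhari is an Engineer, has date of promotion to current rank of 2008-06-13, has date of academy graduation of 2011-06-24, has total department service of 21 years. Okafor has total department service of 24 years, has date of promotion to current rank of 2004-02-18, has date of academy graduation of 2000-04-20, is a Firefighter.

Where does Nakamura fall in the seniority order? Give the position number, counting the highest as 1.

By date of promotion to current rank (later first): Nakamura and Petrov (both 2010-10-24); then Espinoza (2009-11-14); then Chaudhari and Vasquez (both 2008-06-13); then Horvat (2006-05-11); then Pereira, Quinn and Takahashi (each 2006-04-06); then Okafor (2004-02-18).
Nakamura and Petrov both have date of academy graduation 2010-07-18, so the next rule applies.
Nakamura and Petrov are each Firefighter, so the next rule applies.
Among Nakamura and Petrov, alphabetically by surname: Nakamura before Petrov.
Chaudhari and Vasquez both have date of academy graduation 2011-06-24, so the next rule applies.
Chaudhari and Vasquez are each Engineer, so the next rule applies.
Among Chaudhari and Vasquez, alphabetically by surname: Chaudhari before Vasquez.
Among Pereira, Quinn and Takahashi, by date of academy graduation (later first): Pereira and Quinn (2007-09-27) before Takahashi (1998-05-02).
Pereira and Quinn are each Captain, so the next rule applies.
Among Pereira and Quinn, alphabetically by surname: Pereira before Quinn.
Order: Nakamura, Petrov, Espinoza, Chaudhari, Vasquez, Horvat, Pereira, Quinn, Takahashi, Okafor. So position 1.

1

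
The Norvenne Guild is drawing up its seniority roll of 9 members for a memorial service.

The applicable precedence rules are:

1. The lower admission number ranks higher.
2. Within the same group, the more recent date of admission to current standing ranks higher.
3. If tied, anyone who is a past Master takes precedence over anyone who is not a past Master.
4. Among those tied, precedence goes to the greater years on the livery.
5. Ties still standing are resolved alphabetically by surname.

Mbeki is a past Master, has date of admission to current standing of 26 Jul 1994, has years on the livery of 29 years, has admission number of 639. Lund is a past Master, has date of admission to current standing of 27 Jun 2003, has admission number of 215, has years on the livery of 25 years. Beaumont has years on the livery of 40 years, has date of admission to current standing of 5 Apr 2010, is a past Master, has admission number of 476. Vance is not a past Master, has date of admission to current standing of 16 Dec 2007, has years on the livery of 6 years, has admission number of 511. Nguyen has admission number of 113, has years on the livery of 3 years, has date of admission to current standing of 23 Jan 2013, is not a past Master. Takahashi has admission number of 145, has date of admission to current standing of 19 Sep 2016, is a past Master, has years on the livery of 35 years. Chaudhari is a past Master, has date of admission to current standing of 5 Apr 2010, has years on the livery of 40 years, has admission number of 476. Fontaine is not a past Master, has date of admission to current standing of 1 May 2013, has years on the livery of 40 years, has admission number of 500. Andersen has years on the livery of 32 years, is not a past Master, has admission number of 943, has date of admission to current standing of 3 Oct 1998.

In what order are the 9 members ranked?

Nguyen, Takahashi, Lund, Beaumont, Chaudhari, Fontaine, Vance, Mbeki, Andersen

By admission number (lower first): Nguyen (113); then Takahashi (145); then Lund (215); then Beaumont and Chaudhari (both 476); then Fontaine (500); then Vance (511); then Mbeki (639); then Andersen (943).
Beaumont and Chaudhari both have date of admission to current standing 5 Apr 2010, so the next rule applies.
Beaumont and Chaudhari are each a past Master, so the next rule applies.
Beaumont and Chaudhari both have years on the livery 40 years, so the next rule applies.
Among Beaumont and Chaudhari, alphabetically by surname: Beaumont before Chaudhari.
Full order: Nguyen, Takahashi, Lund, Beaumont, Chaudhari, Fontaine, Vance, Mbeki, Andersen.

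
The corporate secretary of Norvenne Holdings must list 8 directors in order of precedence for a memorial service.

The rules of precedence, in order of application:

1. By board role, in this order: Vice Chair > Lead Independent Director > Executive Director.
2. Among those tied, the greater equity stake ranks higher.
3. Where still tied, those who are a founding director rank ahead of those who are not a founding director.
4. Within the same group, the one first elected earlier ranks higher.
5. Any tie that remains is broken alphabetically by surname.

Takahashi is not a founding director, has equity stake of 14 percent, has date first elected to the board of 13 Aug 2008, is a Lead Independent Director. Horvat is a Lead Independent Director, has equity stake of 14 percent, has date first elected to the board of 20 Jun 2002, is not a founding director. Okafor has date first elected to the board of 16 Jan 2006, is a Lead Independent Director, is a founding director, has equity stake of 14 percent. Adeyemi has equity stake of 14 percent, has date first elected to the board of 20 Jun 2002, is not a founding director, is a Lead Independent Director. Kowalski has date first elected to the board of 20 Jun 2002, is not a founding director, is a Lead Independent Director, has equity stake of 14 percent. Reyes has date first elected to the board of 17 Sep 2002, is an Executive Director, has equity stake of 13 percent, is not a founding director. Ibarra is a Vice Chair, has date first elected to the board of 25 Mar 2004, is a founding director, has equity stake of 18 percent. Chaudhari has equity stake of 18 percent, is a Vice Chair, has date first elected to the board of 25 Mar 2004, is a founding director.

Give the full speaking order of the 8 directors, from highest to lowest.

By board role: Chaudhari and Ibarra (Vice Chair); then Okafor, Adeyemi, Horvat, Kowalski and Takahashi (Lead Independent Director); then Reyes (Executive Director).
Chaudhari and Ibarra both have equity stake 18 percent, so the next rule applies.
Chaudhari and Ibarra are each a founding director, so the next rule applies.
Chaudhari and Ibarra both have date first elected to the board 25 Mar 2004, so the next rule applies.
Among Chaudhari and Ibarra, alphabetically by surname: Chaudhari before Ibarra.
Okafor, Adeyemi, Horvat, Kowalski and Takahashi all have equity stake 14 percent, so the next rule applies.
Among Okafor, Adeyemi, Horvat, Kowalski and Takahashi, a founding director before not a founding director: Okafor (a founding director) before Adeyemi, Horvat, Kowalski and Takahashi (not a founding director).
Among Adeyemi, Horvat, Kowalski and Takahashi, by date first elected to the board (earlier first): Adeyemi, Horvat and Kowalski (20 Jun 2002) before Takahashi (13 Aug 2008).
Among Adeyemi, Horvat and Kowalski, alphabetically by surname: Adeyemi before Horvat before Kowalski.
Full order: Chaudhari, Ibarra, Okafor, Adeyemi, Horvat, Kowalski, Takahashi, Reyes.

Chaudhari, Ibarra, Okafor, Adeyemi, Horvat, Kowalski, Takahashi, Reyes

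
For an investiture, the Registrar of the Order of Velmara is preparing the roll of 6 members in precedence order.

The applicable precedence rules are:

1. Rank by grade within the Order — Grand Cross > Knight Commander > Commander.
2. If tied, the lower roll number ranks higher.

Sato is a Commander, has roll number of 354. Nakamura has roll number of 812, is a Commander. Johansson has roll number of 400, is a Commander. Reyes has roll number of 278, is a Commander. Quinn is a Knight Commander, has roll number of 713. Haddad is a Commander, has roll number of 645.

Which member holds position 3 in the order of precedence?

By grade within the Order: Quinn (Knight Commander); then Reyes, Sato, Johansson, Haddad and Nakamura (Commander).
Among Reyes, Sato, Johansson, Haddad and Nakamura, by roll number (lower first): Reyes (278) before Sato (354) before Johansson (400) before Haddad (645) before Nakamura (812).
Order: Quinn, Reyes, Sato, Johansson, Haddad, Nakamura.

Sato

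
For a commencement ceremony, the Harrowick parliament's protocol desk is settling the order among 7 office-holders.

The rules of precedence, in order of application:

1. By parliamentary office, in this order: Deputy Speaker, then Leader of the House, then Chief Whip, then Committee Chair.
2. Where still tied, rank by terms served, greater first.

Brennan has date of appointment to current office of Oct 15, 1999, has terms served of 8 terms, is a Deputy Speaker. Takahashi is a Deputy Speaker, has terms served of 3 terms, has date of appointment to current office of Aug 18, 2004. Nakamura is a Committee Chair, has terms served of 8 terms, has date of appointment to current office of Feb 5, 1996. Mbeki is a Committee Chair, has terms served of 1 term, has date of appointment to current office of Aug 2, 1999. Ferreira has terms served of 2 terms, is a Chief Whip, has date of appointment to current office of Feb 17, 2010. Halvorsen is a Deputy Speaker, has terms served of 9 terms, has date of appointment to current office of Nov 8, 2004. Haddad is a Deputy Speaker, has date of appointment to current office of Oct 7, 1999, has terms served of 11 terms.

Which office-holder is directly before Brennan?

By parliamentary office: Haddad, Halvorsen, Brennan and Takahashi (Deputy Speaker); then Ferreira (Chief Whip); then Nakamura and Mbeki (Committee Chair).
Among Haddad, Halvorsen, Brennan and Takahashi, by terms served (higher first): Haddad (11 terms) before Halvorsen (9 terms) before Brennan (8 terms) before Takahashi (3 terms).
Among Nakamura and Mbeki, by terms served (higher first): Nakamura (8 terms) before Mbeki (1 term).
Order: Haddad, Halvorsen, Brennan, Takahashi, Ferreira, Nakamura, Mbeki.

Halvorsen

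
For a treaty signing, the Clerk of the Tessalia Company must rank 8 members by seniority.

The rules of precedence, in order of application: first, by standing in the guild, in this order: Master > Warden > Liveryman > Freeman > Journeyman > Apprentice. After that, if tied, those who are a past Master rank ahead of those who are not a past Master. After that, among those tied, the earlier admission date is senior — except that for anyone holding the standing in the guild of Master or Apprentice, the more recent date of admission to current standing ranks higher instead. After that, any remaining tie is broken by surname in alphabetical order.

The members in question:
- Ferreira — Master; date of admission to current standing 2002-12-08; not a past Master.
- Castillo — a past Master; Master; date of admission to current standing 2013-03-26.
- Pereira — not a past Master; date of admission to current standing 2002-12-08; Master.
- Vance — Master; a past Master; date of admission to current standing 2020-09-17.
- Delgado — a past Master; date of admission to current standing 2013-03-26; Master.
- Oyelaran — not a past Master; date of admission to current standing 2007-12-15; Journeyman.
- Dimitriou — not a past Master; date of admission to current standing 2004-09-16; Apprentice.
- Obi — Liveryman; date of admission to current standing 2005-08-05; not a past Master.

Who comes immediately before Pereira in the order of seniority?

Ferreira

By standing in the guild: Vance, Castillo, Delgado, Ferreira and Pereira (Master); then Obi (Liveryman); then Oyelaran (Journeyman); then Dimitriou (Apprentice).
Among Vance, Castillo, Delgado, Ferreira and Pereira, a past Master before not a past Master: Vance, Castillo and Delgado (a past Master) before Ferreira and Pereira (not a past Master).
Among Vance, Castillo and Delgado, by date of admission to current standing (later first) (reversed rule for this group): Vance (2020-09-17) before Castillo and Delgado (2013-03-26).
Among Castillo and Delgado, alphabetically by surname: Castillo before Delgado.
Ferreira and Pereira both have date of admission to current standing 2002-12-08, so the next rule applies.
Among Ferreira and Pereira, alphabetically by surname: Ferreira before Pereira.
Order: Vance, Castillo, Delgado, Ferreira, Pereira, Obi, Oyelaran, Dimitriou.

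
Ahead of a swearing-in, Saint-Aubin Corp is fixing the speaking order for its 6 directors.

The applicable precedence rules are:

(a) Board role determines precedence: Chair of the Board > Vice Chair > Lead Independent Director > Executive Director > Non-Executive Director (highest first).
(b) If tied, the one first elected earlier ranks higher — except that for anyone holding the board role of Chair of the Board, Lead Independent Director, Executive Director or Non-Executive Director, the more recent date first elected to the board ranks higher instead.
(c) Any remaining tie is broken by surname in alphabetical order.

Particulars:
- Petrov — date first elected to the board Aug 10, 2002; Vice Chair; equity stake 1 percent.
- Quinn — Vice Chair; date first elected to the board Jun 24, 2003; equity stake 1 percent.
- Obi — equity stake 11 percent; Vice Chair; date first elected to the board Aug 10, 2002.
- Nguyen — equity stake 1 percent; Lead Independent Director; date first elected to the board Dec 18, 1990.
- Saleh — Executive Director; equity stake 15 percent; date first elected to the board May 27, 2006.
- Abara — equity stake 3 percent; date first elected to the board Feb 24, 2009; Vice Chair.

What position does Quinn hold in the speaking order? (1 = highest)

3

By board role: Obi, Petrov, Quinn and Abara (Vice Chair); then Nguyen (Lead Independent Director); then Saleh (Executive Director).
Among Obi, Petrov, Quinn and Abara, by date first elected to the board (earlier first): Obi and Petrov (Aug 10, 2002) before Quinn (Jun 24, 2003) before Abara (Feb 24, 2009).
Among Obi and Petrov, alphabetically by surname: Obi before Petrov.
Order: Obi, Petrov, Quinn, Abara, Nguyen, Saleh. So position 3.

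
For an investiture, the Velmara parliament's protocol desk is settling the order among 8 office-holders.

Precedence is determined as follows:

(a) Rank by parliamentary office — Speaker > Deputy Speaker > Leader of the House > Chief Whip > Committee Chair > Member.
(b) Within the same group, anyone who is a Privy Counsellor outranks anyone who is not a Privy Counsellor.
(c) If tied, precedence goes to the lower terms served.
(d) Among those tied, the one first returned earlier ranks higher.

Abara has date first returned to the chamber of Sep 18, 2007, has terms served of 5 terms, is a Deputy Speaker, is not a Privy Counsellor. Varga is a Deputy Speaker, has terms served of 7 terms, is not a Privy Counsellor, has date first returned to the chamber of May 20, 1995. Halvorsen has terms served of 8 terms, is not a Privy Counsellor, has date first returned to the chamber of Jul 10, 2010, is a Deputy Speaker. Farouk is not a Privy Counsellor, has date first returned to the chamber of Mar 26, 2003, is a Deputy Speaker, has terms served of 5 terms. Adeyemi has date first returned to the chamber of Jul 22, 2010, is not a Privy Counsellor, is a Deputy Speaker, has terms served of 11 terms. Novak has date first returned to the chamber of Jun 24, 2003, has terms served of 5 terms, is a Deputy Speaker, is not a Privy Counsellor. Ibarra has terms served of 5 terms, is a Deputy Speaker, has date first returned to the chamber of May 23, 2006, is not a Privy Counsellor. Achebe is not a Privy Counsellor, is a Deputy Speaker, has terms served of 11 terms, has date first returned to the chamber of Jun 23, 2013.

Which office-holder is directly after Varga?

By parliamentary office: Farouk, Novak, Ibarra, Abara, Varga, Halvorsen, Adeyemi and Achebe (Deputy Speaker).
Farouk, Novak, Ibarra, Abara, Varga, Halvorsen, Adeyemi and Achebe are each not a Privy Counsellor, so the next rule applies.
Among Farouk, Novak, Ibarra, Abara, Varga, Halvorsen, Adeyemi and Achebe, by terms served (lower first): Farouk, Novak, Ibarra and Abara (5 terms) before Varga (7 terms) before Halvorsen (8 terms) before Adeyemi and Achebe (11 terms).
Among Farouk, Novak, Ibarra and Abara, by date first returned to the chamber (earlier first): Farouk (Mar 26, 2003) before Novak (Jun 24, 2003) before Ibarra (May 23, 2006) before Abara (Sep 18, 2007).
Among Adeyemi and Achebe, by date first returned to the chamber (earlier first): Adeyemi (Jul 22, 2010) before Achebe (Jun 23, 2013).
Order: Farouk, Novak, Ibarra, Abara, Varga, Halvorsen, Adeyemi, Achebe.

Halvorsen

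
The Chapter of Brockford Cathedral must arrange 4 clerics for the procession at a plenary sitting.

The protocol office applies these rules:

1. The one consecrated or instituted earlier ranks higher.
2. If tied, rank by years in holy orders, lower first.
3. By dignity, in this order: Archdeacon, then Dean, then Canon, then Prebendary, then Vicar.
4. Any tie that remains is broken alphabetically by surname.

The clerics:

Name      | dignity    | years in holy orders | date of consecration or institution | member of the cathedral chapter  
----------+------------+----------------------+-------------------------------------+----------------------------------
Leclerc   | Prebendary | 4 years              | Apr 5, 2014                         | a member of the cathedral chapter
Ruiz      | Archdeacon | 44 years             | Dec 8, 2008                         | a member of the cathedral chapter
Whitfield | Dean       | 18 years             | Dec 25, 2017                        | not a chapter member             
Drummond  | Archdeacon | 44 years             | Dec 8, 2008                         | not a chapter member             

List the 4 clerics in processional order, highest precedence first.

By date of consecration or institution (earlier first): Drummond and Ruiz (both Dec 8, 2008); then Leclerc (Apr 5, 2014); then Whitfield (Dec 25, 2017).
Drummond and Ruiz both have years in holy orders 44 years, so the next rule applies.
Drummond and Ruiz are each Archdeacon, so the next rule applies.
Among Drummond and Ruiz, alphabetically by surname: Drummond before Ruiz.
Full order: Drummond, Ruiz, Leclerc, Whitfield.

Drummond, Ruiz, Leclerc, Whitfield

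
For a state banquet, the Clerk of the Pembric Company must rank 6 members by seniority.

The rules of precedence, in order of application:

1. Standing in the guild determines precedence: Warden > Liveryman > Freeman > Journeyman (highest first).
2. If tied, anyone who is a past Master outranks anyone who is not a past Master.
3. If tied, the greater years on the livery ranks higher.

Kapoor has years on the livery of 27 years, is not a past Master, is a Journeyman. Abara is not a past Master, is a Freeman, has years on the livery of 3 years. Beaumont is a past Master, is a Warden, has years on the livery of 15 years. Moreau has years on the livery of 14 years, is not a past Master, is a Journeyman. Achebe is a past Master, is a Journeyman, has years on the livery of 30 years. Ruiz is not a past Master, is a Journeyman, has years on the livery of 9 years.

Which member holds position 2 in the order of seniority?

By standing in the guild: Beaumont (Warden); then Abara (Freeman); then Achebe, Kapoor, Moreau and Ruiz (Journeyman).
Among Achebe, Kapoor, Moreau and Ruiz, a past Master before not a past Master: Achebe (a past Master) before Kapoor, Moreau and Ruiz (not a past Master).
Among Kapoor, Moreau and Ruiz, by years on the livery (higher first): Kapoor (27 years) before Moreau (14 years) before Ruiz (9 years).
Order: Beaumont, Abara, Achebe, Kapoor, Moreau, Ruiz.

Abara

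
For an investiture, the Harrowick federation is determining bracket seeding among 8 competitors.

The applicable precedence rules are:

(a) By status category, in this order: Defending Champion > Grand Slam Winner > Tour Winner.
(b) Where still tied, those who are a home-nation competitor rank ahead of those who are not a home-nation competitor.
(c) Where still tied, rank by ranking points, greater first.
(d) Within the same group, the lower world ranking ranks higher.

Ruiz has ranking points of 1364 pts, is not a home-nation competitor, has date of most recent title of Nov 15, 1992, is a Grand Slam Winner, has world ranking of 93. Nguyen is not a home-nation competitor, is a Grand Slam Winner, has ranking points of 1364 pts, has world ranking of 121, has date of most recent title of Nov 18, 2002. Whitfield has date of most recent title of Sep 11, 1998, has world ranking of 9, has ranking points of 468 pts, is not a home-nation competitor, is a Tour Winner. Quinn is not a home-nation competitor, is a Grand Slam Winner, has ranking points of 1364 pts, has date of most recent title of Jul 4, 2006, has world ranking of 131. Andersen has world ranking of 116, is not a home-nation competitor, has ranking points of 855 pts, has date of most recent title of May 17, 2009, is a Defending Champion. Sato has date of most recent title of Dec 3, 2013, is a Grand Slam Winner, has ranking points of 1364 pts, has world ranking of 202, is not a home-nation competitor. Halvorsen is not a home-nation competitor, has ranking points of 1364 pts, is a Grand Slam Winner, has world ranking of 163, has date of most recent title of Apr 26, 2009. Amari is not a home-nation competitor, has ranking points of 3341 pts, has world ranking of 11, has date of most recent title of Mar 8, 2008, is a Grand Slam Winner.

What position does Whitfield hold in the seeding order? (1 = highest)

8

By status category: Andersen (Defending Champion); then Amari, Ruiz, Nguyen, Quinn, Halvorsen and Sato (Grand Slam Winner); then Whitfield (Tour Winner).
Amari, Ruiz, Nguyen, Quinn, Halvorsen and Sato are each not a home-nation competitor, so the next rule applies.
Among Amari, Ruiz, Nguyen, Quinn, Halvorsen and Sato, by ranking points (higher first): Amari (3341 pts) before Ruiz, Nguyen, Quinn, Halvorsen and Sato (1364 pts).
Among Ruiz, Nguyen, Quinn, Halvorsen and Sato, by world ranking (lower first): Ruiz (93) before Nguyen (121) before Quinn (131) before Halvorsen (163) before Sato (202).
Order: Andersen, Amari, Ruiz, Nguyen, Quinn, Halvorsen, Sato, Whitfield. So position 8.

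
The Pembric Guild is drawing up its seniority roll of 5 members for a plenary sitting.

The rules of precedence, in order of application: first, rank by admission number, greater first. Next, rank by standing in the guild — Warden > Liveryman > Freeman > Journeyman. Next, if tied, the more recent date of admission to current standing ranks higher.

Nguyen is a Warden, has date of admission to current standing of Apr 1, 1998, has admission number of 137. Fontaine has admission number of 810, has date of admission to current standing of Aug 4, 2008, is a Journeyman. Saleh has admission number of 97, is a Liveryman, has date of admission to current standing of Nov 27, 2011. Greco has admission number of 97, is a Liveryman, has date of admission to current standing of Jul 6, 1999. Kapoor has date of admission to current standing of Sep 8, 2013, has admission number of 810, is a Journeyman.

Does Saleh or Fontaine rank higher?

Fontaine

By admission number (higher first): Kapoor and Fontaine (both 810); then Nguyen (137); then Saleh and Greco (both 97).
Kapoor and Fontaine are each Journeyman, so the next rule applies.
Among Kapoor and Fontaine, by date of admission to current standing (later first): Kapoor (Sep 8, 2013) before Fontaine (Aug 4, 2008).
Saleh and Greco are each Liveryman, so the next rule applies.
Among Saleh and Greco, by date of admission to current standing (later first): Saleh (Nov 27, 2011) before Greco (Jul 6, 1999).
So Fontaine takes precedence.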